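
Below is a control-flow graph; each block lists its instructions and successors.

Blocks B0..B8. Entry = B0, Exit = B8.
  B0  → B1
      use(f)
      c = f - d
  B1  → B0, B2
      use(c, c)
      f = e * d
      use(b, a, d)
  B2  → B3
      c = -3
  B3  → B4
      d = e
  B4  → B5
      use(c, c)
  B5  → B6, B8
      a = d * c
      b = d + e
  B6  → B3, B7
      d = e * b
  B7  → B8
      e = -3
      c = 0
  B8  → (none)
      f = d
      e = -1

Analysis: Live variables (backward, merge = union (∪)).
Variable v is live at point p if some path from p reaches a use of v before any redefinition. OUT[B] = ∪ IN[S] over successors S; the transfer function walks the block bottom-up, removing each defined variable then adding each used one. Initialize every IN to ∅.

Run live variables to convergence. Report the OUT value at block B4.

Answer: {c, d, e}

Derivation:
Fixpoint table:
  B0:  IN={a, b, d, e, f}  OUT={a, b, c, d, e}
  B1:  IN={a, b, c, d, e}  OUT={a, b, d, e, f}
  B2:  IN={e}  OUT={c, e}
  B3:  IN={c, e}  OUT={c, d, e}
  B4:  IN={c, d, e}  OUT={c, d, e}
  B5:  IN={c, d, e}  OUT={b, c, d, e}
  B6:  IN={b, c, e}  OUT={c, d, e}
  B7:  IN={d}  OUT={d}
  B8:  IN={d}  OUT={}

Merge at B4: OUT[B4] = IN[B5] = {c, d, e}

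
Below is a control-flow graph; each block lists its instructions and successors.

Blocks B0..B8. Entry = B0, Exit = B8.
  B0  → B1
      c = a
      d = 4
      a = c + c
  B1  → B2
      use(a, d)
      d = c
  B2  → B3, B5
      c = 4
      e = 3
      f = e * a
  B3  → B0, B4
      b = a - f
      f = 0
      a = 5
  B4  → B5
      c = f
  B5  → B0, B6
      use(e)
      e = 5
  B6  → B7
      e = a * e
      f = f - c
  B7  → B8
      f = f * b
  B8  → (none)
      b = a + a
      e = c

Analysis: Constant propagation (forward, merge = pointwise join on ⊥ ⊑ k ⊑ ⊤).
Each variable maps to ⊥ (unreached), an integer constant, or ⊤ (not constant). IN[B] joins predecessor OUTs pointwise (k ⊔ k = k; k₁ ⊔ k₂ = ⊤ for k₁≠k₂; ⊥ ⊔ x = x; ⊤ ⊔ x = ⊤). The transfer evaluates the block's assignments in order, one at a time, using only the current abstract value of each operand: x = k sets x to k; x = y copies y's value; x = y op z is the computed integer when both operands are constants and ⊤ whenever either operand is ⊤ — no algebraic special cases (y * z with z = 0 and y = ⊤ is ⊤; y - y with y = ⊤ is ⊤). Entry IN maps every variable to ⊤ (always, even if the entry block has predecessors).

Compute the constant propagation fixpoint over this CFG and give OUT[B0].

Answer: {a: ⊤, b: ⊤, c: ⊤, d: 4, e: ⊤, f: ⊤}

Working:
Fixpoint table:
  B0:   IN=(all ⊤)   OUT={d:4; rest ⊤}
  B1:   IN={d:4; rest ⊤}   OUT=(all ⊤)
  B2:   IN=(all ⊤)   OUT={c:4, e:3; rest ⊤}
  B3:   IN={c:4, e:3; rest ⊤}   OUT={a:5, c:4, e:3, f:0; rest ⊤}
  B4:   IN={a:5, c:4, e:3, f:0; rest ⊤}   OUT={a:5, c:0, e:3, f:0; rest ⊤}
  B5:   IN={e:3; rest ⊤}   OUT={e:5; rest ⊤}
  B6:   IN={e:5; rest ⊤}   OUT=(all ⊤)
  B7:   IN=(all ⊤)   OUT=(all ⊤)
  B8:   IN=(all ⊤)   OUT=(all ⊤)

Merge at B0 (entry node, so the boundary value (all ⊤) is joined with the incoming edge(s)): IN[B0] = (all ⊤) ⊔ OUT[B3] ⊔ OUT[B5] = {a: ⊤, b: ⊤, c: ⊤, d: ⊤, e: ⊤, f: ⊤}
Applying B0's transfer function to that IN value gives OUT[B0] (row B0 above).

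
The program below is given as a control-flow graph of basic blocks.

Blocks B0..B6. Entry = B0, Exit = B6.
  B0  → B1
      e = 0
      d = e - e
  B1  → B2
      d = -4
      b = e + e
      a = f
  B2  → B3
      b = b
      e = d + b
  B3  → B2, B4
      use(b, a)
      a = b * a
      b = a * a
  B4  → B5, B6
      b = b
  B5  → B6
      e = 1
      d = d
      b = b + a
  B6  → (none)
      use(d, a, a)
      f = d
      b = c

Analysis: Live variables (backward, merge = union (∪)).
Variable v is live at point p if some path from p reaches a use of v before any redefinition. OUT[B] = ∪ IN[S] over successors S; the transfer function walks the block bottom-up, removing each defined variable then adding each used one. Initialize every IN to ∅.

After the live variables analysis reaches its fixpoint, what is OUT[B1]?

Fixpoint table:
  B0:   IN={c, f}   OUT={c, e, f}
  B1:   IN={c, e, f}   OUT={a, b, c, d}
  B2:   IN={a, b, c, d}   OUT={a, b, c, d}
  B3:   IN={a, b, c, d}   OUT={a, b, c, d}
  B4:   IN={a, b, c, d}   OUT={a, b, c, d}
  B5:   IN={a, b, c, d}   OUT={a, c, d}
  B6:   IN={a, c, d}   OUT={}

Merge at B1: OUT[B1] = IN[B2] = {a, b, c, d}

Answer: {a, b, c, d}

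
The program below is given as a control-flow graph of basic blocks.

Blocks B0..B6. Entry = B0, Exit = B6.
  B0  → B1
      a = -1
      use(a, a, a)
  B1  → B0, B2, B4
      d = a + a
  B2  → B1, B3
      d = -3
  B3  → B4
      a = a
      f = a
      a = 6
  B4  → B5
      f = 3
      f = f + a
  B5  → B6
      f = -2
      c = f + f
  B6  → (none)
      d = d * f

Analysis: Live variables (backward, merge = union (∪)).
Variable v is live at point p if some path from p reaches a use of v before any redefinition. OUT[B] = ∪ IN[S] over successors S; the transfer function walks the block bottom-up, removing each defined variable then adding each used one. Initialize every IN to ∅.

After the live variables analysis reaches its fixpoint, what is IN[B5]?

Fixpoint table:
  B0:   IN={}   OUT={a}
  B1:   IN={a}   OUT={a, d}
  B2:   IN={a}   OUT={a, d}
  B3:   IN={a, d}   OUT={a, d}
  B4:   IN={a, d}   OUT={d}
  B5:   IN={d}   OUT={d, f}
  B6:   IN={d, f}   OUT={}

Merge at B5: OUT[B5] = IN[B6] = {d, f}
Applying B5's transfer function to that OUT value gives IN[B5] (row B5 above).

Answer: {d}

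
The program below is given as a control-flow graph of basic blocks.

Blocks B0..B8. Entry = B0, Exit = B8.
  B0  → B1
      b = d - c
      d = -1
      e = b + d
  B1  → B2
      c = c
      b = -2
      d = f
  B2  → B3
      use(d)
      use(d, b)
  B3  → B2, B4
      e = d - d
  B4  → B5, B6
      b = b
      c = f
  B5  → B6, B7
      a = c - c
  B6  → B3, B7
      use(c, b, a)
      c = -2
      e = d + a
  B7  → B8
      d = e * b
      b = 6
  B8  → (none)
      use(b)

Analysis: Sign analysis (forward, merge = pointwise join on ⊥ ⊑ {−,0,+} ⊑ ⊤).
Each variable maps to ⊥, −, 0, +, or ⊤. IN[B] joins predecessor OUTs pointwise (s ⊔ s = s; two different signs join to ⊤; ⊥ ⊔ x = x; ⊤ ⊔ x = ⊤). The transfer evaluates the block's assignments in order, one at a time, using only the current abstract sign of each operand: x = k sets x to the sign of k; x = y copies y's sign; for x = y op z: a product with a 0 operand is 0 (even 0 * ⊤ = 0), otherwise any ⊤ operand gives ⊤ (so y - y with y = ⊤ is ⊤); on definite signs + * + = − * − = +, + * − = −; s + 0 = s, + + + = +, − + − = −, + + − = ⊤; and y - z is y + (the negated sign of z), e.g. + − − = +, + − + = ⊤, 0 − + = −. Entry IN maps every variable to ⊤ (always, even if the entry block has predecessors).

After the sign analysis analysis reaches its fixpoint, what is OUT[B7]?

Fixpoint table:
  B0:  IN=(all ⊤)  OUT={d:-; rest ⊤}
  B1:  IN={d:-; rest ⊤}  OUT={b:-; rest ⊤}
  B2:  IN={b:-; rest ⊤}  OUT={b:-; rest ⊤}
  B3:  IN={b:-; rest ⊤}  OUT={b:-; rest ⊤}
  B4:  IN={b:-; rest ⊤}  OUT={b:-; rest ⊤}
  B5:  IN={b:-; rest ⊤}  OUT={b:-; rest ⊤}
  B6:  IN={b:-; rest ⊤}  OUT={b:-, c:-; rest ⊤}
  B7:  IN={b:-; rest ⊤}  OUT={b:+; rest ⊤}
  B8:  IN={b:+; rest ⊤}  OUT={b:+; rest ⊤}

Merge at B7: IN[B7] = OUT[B5] ⊔ OUT[B6] = {a: ⊤, b: -, c: ⊤, d: ⊤, e: ⊤, f: ⊤}
Applying B7's transfer function to that IN value gives OUT[B7] (row B7 above).

Answer: {a: ⊤, b: +, c: ⊤, d: ⊤, e: ⊤, f: ⊤}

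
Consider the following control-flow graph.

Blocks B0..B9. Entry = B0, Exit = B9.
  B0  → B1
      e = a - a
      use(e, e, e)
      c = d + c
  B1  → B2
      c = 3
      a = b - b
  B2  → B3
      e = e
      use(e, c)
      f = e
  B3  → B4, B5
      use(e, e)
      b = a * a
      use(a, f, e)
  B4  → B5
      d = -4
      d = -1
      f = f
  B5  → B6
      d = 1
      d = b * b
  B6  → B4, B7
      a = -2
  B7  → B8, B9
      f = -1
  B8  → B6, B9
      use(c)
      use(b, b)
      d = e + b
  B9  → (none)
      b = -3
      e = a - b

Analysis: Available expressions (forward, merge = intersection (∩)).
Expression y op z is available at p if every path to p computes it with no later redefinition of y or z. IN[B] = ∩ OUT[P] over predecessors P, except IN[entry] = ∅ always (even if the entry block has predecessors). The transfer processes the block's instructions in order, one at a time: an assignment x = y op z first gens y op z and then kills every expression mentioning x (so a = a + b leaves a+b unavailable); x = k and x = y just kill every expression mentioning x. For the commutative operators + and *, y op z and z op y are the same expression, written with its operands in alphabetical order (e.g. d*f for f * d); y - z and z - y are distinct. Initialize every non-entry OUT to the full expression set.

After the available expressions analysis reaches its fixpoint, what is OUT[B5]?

Per-block solution:
  B0: | IN={} | OUT={a-a}
  B1: | IN={a-a} | OUT={b-b}
  B2: | IN={b-b} | OUT={b-b}
  B3: | IN={b-b} | OUT={a*a}
  B4: | IN={} | OUT={}
  B5: | IN={} | OUT={b*b}
  B6: | IN={b*b} | OUT={b*b}
  B7: | IN={b*b} | OUT={b*b}
  B8: | IN={b*b} | OUT={b*b, b+e}
  B9: | IN={b*b} | OUT={a-b}

Merge at B5: IN[B5] = OUT[B3] ∩ OUT[B4] = {}
Applying B5's transfer function to that IN value gives OUT[B5] (row B5 above).

Answer: {b*b}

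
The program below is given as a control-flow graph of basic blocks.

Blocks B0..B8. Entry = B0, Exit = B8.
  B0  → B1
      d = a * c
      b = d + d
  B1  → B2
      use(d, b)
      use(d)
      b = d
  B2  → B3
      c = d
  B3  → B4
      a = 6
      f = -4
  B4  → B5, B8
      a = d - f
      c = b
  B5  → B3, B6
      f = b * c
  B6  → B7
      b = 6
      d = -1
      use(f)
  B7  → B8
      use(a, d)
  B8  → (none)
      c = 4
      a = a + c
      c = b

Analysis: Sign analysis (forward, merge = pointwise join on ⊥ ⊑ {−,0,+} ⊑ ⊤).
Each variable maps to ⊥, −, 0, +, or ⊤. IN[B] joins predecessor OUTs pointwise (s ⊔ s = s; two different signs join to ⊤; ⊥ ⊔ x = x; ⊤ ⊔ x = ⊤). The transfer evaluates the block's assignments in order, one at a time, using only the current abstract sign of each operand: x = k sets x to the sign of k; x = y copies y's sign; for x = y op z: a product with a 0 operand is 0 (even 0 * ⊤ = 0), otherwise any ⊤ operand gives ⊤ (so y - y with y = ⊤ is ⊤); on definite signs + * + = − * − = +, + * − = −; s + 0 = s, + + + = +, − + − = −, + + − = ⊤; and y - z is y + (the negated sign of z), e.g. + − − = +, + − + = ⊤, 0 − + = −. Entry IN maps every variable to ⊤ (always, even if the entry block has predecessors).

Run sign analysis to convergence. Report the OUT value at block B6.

Answer: {a: ⊤, b: +, c: ⊤, d: -, e: ⊤, f: ⊤}

Derivation:
Converged values:
  B0:   IN=(all ⊤)   OUT=(all ⊤)
  B1:   IN=(all ⊤)   OUT=(all ⊤)
  B2:   IN=(all ⊤)   OUT=(all ⊤)
  B3:   IN=(all ⊤)   OUT={a:+, f:-; rest ⊤}
  B4:   IN={a:+, f:-; rest ⊤}   OUT={f:-; rest ⊤}
  B5:   IN={f:-; rest ⊤}   OUT=(all ⊤)
  B6:   IN=(all ⊤)   OUT={b:+, d:-; rest ⊤}
  B7:   IN={b:+, d:-; rest ⊤}   OUT={b:+, d:-; rest ⊤}
  B8:   IN=(all ⊤)   OUT=(all ⊤)

Merge at B6: IN[B6] = OUT[B5] = {a: ⊤, b: ⊤, c: ⊤, d: ⊤, e: ⊤, f: ⊤}
Applying B6's transfer function to that IN value gives OUT[B6] (row B6 above).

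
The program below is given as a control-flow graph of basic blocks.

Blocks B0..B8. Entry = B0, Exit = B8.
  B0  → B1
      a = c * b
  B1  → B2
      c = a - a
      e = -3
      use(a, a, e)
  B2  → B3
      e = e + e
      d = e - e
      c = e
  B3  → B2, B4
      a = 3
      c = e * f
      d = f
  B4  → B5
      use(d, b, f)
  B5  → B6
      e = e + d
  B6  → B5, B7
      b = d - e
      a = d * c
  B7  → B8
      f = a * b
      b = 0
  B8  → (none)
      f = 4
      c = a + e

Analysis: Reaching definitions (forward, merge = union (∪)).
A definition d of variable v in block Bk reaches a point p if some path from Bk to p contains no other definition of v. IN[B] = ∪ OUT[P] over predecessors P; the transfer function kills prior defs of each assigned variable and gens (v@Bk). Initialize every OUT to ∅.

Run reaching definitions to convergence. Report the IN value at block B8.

Per-block solution:
  B0:   IN={}   OUT={a@B0}
  B1:   IN={a@B0}   OUT={a@B0, c@B1, e@B1}
  B2:   IN={a@B0, a@B3, c@B1, c@B3, d@B3, e@B1, e@B2}   OUT={a@B0, a@B3, c@B2, d@B2, e@B2}
  B3:   IN={a@B0, a@B3, c@B2, d@B2, e@B2}   OUT={a@B3, c@B3, d@B3, e@B2}
  B4:   IN={a@B3, c@B3, d@B3, e@B2}   OUT={a@B3, c@B3, d@B3, e@B2}
  B5:   IN={a@B3, a@B6, b@B6, c@B3, d@B3, e@B2, e@B5}   OUT={a@B3, a@B6, b@B6, c@B3, d@B3, e@B5}
  B6:   IN={a@B3, a@B6, b@B6, c@B3, d@B3, e@B5}   OUT={a@B6, b@B6, c@B3, d@B3, e@B5}
  B7:   IN={a@B6, b@B6, c@B3, d@B3, e@B5}   OUT={a@B6, b@B7, c@B3, d@B3, e@B5, f@B7}
  B8:   IN={a@B6, b@B7, c@B3, d@B3, e@B5, f@B7}   OUT={a@B6, b@B7, c@B8, d@B3, e@B5, f@B8}

Merge at B8: IN[B8] = OUT[B7] = {a@B6, b@B7, c@B3, d@B3, e@B5, f@B7}

Answer: {a@B6, b@B7, c@B3, d@B3, e@B5, f@B7}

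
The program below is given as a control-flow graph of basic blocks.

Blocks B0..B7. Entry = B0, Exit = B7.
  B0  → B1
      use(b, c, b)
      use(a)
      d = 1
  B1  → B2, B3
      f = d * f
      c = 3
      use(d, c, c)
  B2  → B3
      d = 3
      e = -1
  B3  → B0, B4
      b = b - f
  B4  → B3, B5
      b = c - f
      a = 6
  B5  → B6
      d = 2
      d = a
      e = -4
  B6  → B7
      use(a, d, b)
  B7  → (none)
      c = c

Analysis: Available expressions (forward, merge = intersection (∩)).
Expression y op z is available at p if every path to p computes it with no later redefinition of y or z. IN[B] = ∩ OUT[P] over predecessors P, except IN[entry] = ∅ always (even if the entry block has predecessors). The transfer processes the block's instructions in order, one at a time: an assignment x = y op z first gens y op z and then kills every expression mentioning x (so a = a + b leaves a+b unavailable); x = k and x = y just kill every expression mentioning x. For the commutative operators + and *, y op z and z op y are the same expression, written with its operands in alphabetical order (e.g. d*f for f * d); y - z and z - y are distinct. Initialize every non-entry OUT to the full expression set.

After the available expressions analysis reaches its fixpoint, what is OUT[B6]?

Converged values:
  B0:  IN={}  OUT={}
  B1:  IN={}  OUT={}
  B2:  IN={}  OUT={}
  B3:  IN={}  OUT={}
  B4:  IN={}  OUT={c-f}
  B5:  IN={c-f}  OUT={c-f}
  B6:  IN={c-f}  OUT={c-f}
  B7:  IN={c-f}  OUT={}

Merge at B6: IN[B6] = OUT[B5] = {c-f}
Applying B6's transfer function to that IN value gives OUT[B6] (row B6 above).

Answer: {c-f}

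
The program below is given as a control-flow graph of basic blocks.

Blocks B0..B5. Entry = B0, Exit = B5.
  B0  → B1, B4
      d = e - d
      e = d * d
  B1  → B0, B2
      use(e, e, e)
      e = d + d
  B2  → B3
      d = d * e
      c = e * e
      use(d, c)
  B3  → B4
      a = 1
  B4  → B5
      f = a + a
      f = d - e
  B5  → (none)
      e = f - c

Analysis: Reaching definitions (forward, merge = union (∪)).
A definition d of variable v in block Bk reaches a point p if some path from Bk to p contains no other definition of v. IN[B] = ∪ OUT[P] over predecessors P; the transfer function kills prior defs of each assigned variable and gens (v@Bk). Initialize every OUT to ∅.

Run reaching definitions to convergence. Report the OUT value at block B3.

Answer: {a@B3, c@B2, d@B2, e@B1}

Derivation:
Per-block solution:
  B0: | IN={d@B0, e@B1} | OUT={d@B0, e@B0}
  B1: | IN={d@B0, e@B0} | OUT={d@B0, e@B1}
  B2: | IN={d@B0, e@B1} | OUT={c@B2, d@B2, e@B1}
  B3: | IN={c@B2, d@B2, e@B1} | OUT={a@B3, c@B2, d@B2, e@B1}
  B4: | IN={a@B3, c@B2, d@B0, d@B2, e@B0, e@B1} | OUT={a@B3, c@B2, d@B0, d@B2, e@B0, e@B1, f@B4}
  B5: | IN={a@B3, c@B2, d@B0, d@B2, e@B0, e@B1, f@B4} | OUT={a@B3, c@B2, d@B0, d@B2, e@B5, f@B4}

Merge at B3: IN[B3] = OUT[B2] = {c@B2, d@B2, e@B1}
Applying B3's transfer function to that IN value gives OUT[B3] (row B3 above).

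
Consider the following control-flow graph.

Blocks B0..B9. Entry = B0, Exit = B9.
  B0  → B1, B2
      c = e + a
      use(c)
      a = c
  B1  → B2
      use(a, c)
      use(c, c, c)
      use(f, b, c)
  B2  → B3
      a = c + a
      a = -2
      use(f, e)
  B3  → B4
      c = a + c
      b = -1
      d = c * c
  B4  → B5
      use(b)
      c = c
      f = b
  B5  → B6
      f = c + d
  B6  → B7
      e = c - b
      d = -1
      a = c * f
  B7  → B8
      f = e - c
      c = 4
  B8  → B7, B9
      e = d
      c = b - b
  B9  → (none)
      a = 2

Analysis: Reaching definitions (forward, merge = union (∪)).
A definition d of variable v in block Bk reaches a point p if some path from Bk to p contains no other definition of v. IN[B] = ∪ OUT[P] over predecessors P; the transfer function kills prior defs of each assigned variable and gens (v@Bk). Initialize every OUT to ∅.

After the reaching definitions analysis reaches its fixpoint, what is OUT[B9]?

Per-block solution:
  B0:   IN={}   OUT={a@B0, c@B0}
  B1:   IN={a@B0, c@B0}   OUT={a@B0, c@B0}
  B2:   IN={a@B0, c@B0}   OUT={a@B2, c@B0}
  B3:   IN={a@B2, c@B0}   OUT={a@B2, b@B3, c@B3, d@B3}
  B4:   IN={a@B2, b@B3, c@B3, d@B3}   OUT={a@B2, b@B3, c@B4, d@B3, f@B4}
  B5:   IN={a@B2, b@B3, c@B4, d@B3, f@B4}   OUT={a@B2, b@B3, c@B4, d@B3, f@B5}
  B6:   IN={a@B2, b@B3, c@B4, d@B3, f@B5}   OUT={a@B6, b@B3, c@B4, d@B6, e@B6, f@B5}
  B7:   IN={a@B6, b@B3, c@B4, c@B8, d@B6, e@B6, e@B8, f@B5, f@B7}   OUT={a@B6, b@B3, c@B7, d@B6, e@B6, e@B8, f@B7}
  B8:   IN={a@B6, b@B3, c@B7, d@B6, e@B6, e@B8, f@B7}   OUT={a@B6, b@B3, c@B8, d@B6, e@B8, f@B7}
  B9:   IN={a@B6, b@B3, c@B8, d@B6, e@B8, f@B7}   OUT={a@B9, b@B3, c@B8, d@B6, e@B8, f@B7}

Merge at B9: IN[B9] = OUT[B8] = {a@B6, b@B3, c@B8, d@B6, e@B8, f@B7}
Applying B9's transfer function to that IN value gives OUT[B9] (row B9 above).

Answer: {a@B9, b@B3, c@B8, d@B6, e@B8, f@B7}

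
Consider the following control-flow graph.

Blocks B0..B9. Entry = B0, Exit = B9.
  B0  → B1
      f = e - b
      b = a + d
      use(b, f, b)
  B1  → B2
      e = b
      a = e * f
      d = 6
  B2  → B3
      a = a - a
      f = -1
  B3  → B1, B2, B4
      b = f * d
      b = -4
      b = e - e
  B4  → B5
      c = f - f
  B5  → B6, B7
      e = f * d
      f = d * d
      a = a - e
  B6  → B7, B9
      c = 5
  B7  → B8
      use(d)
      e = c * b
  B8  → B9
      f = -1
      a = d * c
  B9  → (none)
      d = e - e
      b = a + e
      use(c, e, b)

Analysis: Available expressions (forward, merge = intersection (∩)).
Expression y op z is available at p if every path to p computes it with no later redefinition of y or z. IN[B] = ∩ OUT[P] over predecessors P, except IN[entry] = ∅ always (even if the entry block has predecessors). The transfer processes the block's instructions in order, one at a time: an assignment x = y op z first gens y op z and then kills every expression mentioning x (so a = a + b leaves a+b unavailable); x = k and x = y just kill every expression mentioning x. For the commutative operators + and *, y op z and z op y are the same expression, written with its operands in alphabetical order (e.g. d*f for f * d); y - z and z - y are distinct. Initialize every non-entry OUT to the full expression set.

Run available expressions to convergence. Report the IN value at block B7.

Converged values:
  B0:   IN={}   OUT={a+d}
  B1:   IN={}   OUT={e*f}
  B2:   IN={}   OUT={}
  B3:   IN={}   OUT={d*f, e-e}
  B4:   IN={d*f, e-e}   OUT={d*f, e-e, f-f}
  B5:   IN={d*f, e-e, f-f}   OUT={d*d}
  B6:   IN={d*d}   OUT={d*d}
  B7:   IN={d*d}   OUT={b*c, d*d}
  B8:   IN={b*c, d*d}   OUT={b*c, c*d, d*d}
  B9:   IN={d*d}   OUT={a+e, e-e}

Merge at B7: IN[B7] = OUT[B5] ∩ OUT[B6] = {d*d}

Answer: {d*d}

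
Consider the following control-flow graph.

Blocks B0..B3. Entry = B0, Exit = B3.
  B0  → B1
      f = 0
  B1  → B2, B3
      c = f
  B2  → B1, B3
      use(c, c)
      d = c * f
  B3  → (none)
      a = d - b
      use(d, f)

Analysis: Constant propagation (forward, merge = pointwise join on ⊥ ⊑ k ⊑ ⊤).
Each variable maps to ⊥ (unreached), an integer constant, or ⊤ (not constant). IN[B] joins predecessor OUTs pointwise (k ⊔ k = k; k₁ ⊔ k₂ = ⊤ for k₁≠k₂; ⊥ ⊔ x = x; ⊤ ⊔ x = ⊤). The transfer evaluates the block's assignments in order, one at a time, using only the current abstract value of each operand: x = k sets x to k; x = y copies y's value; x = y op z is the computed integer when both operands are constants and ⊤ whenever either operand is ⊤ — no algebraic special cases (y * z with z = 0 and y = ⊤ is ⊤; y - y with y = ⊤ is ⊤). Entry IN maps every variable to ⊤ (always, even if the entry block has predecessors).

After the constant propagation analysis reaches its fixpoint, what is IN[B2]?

Converged values:
  B0:  IN=(all ⊤)  OUT={f:0; rest ⊤}
  B1:  IN={f:0; rest ⊤}  OUT={c:0, f:0; rest ⊤}
  B2:  IN={c:0, f:0; rest ⊤}  OUT={c:0, d:0, f:0; rest ⊤}
  B3:  IN={c:0, f:0; rest ⊤}  OUT={c:0, f:0; rest ⊤}

Merge at B2: IN[B2] = OUT[B1] = {a: ⊤, b: ⊤, c: 0, d: ⊤, e: ⊤, f: 0}

Answer: {a: ⊤, b: ⊤, c: 0, d: ⊤, e: ⊤, f: 0}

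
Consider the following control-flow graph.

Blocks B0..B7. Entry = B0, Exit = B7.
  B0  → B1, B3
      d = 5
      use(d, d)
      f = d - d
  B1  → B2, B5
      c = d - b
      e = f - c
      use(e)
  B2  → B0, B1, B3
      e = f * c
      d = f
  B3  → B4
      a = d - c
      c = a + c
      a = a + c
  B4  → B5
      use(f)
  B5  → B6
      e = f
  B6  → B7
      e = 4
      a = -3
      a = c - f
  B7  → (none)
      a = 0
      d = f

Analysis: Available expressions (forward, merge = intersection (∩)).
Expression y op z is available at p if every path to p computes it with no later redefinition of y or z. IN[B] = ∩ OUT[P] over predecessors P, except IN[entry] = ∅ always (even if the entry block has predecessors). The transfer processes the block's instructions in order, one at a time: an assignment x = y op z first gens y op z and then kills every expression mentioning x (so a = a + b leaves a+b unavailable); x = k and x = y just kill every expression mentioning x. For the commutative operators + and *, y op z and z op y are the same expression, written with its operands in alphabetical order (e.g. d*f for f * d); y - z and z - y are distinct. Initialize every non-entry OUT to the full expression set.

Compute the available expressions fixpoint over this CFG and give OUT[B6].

Answer: {c-f}

Derivation:
Fixpoint table:
  B0:  IN={}  OUT={d-d}
  B1:  IN={}  OUT={d-b, f-c}
  B2:  IN={d-b, f-c}  OUT={c*f, f-c}
  B3:  IN={}  OUT={}
  B4:  IN={}  OUT={}
  B5:  IN={}  OUT={}
  B6:  IN={}  OUT={c-f}
  B7:  IN={c-f}  OUT={c-f}

Merge at B6: IN[B6] = OUT[B5] = {}
Applying B6's transfer function to that IN value gives OUT[B6] (row B6 above).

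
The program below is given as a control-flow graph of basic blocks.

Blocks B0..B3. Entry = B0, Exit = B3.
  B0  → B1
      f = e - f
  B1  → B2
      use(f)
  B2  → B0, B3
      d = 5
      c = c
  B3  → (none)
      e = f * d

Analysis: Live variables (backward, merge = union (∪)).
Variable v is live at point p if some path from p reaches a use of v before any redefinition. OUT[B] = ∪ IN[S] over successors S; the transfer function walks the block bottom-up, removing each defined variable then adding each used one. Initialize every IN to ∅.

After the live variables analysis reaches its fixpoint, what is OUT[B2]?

Answer: {c, d, e, f}

Trace:
Fixpoint table:
  B0: | IN={c, e, f} | OUT={c, e, f}
  B1: | IN={c, e, f} | OUT={c, e, f}
  B2: | IN={c, e, f} | OUT={c, d, e, f}
  B3: | IN={d, f} | OUT={}

Merge at B2: OUT[B2] = IN[B0] ⊔ IN[B3] = {c, d, e, f}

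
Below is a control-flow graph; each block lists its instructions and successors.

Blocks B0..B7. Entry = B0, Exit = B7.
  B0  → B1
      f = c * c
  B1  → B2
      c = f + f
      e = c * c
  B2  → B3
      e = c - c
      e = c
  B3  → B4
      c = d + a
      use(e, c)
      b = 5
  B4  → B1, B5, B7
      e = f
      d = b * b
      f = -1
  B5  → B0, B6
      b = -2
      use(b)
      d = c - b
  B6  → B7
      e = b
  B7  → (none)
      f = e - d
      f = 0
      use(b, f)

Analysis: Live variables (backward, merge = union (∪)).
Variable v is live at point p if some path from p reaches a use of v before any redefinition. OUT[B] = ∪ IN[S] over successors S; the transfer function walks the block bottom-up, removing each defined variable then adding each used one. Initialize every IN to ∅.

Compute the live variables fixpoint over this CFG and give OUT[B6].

Converged values:
  B0:   IN={a, c, d}   OUT={a, d, f}
  B1:   IN={a, d, f}   OUT={a, c, d, f}
  B2:   IN={a, c, d, f}   OUT={a, d, e, f}
  B3:   IN={a, d, e, f}   OUT={a, b, c, f}
  B4:   IN={a, b, c, f}   OUT={a, b, c, d, e, f}
  B5:   IN={a, c}   OUT={a, b, c, d}
  B6:   IN={b, d}   OUT={b, d, e}
  B7:   IN={b, d, e}   OUT={}

Merge at B6: OUT[B6] = IN[B7] = {b, d, e}

Answer: {b, d, e}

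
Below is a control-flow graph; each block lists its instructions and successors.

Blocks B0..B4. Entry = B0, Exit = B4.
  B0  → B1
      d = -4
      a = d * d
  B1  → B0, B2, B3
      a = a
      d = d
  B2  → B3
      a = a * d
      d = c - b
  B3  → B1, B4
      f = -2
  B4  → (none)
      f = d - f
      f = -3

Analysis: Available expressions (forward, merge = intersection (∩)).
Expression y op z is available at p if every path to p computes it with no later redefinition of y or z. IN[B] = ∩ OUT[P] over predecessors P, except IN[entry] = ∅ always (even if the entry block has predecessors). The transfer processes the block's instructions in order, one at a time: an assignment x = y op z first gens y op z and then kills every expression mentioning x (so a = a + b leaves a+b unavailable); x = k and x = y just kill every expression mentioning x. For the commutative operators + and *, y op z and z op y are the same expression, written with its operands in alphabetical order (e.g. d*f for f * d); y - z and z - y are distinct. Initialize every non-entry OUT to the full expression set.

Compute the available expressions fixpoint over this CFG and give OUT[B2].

Answer: {c-b}

Derivation:
Fixpoint table:
  B0:  IN={}  OUT={d*d}
  B1:  IN={}  OUT={}
  B2:  IN={}  OUT={c-b}
  B3:  IN={}  OUT={}
  B4:  IN={}  OUT={}

Merge at B2: IN[B2] = OUT[B1] = {}
Applying B2's transfer function to that IN value gives OUT[B2] (row B2 above).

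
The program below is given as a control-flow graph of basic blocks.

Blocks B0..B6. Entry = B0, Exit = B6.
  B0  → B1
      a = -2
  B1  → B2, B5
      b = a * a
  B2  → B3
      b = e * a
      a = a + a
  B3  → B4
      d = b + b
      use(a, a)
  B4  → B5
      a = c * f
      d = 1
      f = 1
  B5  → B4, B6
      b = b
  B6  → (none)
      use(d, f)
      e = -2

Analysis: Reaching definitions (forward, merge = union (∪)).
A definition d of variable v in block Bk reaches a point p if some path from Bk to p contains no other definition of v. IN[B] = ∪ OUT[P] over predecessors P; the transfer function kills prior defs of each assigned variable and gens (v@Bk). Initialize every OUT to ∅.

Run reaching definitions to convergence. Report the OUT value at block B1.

Per-block solution:
  B0: | IN={} | OUT={a@B0}
  B1: | IN={a@B0} | OUT={a@B0, b@B1}
  B2: | IN={a@B0, b@B1} | OUT={a@B2, b@B2}
  B3: | IN={a@B2, b@B2} | OUT={a@B2, b@B2, d@B3}
  B4: | IN={a@B0, a@B2, a@B4, b@B2, b@B5, d@B3, d@B4, f@B4} | OUT={a@B4, b@B2, b@B5, d@B4, f@B4}
  B5: | IN={a@B0, a@B4, b@B1, b@B2, b@B5, d@B4, f@B4} | OUT={a@B0, a@B4, b@B5, d@B4, f@B4}
  B6: | IN={a@B0, a@B4, b@B5, d@B4, f@B4} | OUT={a@B0, a@B4, b@B5, d@B4, e@B6, f@B4}

Merge at B1: IN[B1] = OUT[B0] = {a@B0}
Applying B1's transfer function to that IN value gives OUT[B1] (row B1 above).

Answer: {a@B0, b@B1}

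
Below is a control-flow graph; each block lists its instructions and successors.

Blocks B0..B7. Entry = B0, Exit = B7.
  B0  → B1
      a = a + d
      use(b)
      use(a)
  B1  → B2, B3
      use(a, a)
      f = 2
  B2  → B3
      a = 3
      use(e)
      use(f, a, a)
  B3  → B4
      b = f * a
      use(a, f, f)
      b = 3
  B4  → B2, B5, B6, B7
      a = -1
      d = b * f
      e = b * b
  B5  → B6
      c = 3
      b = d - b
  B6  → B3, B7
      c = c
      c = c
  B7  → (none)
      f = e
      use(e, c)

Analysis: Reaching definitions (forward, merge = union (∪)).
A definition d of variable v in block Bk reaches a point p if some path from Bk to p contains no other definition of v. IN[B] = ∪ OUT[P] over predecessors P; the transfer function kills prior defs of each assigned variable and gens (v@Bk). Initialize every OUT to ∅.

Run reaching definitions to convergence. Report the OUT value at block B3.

Answer: {a@B0, a@B2, a@B4, b@B3, c@B6, d@B4, e@B4, f@B1}

Derivation:
Fixpoint table:
  B0:  IN={}  OUT={a@B0}
  B1:  IN={a@B0}  OUT={a@B0, f@B1}
  B2:  IN={a@B0, a@B4, b@B3, c@B6, d@B4, e@B4, f@B1}  OUT={a@B2, b@B3, c@B6, d@B4, e@B4, f@B1}
  B3:  IN={a@B0, a@B2, a@B4, b@B3, b@B5, c@B6, d@B4, e@B4, f@B1}  OUT={a@B0, a@B2, a@B4, b@B3, c@B6, d@B4, e@B4, f@B1}
  B4:  IN={a@B0, a@B2, a@B4, b@B3, c@B6, d@B4, e@B4, f@B1}  OUT={a@B4, b@B3, c@B6, d@B4, e@B4, f@B1}
  B5:  IN={a@B4, b@B3, c@B6, d@B4, e@B4, f@B1}  OUT={a@B4, b@B5, c@B5, d@B4, e@B4, f@B1}
  B6:  IN={a@B4, b@B3, b@B5, c@B5, c@B6, d@B4, e@B4, f@B1}  OUT={a@B4, b@B3, b@B5, c@B6, d@B4, e@B4, f@B1}
  B7:  IN={a@B4, b@B3, b@B5, c@B6, d@B4, e@B4, f@B1}  OUT={a@B4, b@B3, b@B5, c@B6, d@B4, e@B4, f@B7}

Merge at B3: IN[B3] = OUT[B1] ⊔ OUT[B2] ⊔ OUT[B6] = {a@B0, a@B2, a@B4, b@B3, b@B5, c@B6, d@B4, e@B4, f@B1}
Applying B3's transfer function to that IN value gives OUT[B3] (row B3 above).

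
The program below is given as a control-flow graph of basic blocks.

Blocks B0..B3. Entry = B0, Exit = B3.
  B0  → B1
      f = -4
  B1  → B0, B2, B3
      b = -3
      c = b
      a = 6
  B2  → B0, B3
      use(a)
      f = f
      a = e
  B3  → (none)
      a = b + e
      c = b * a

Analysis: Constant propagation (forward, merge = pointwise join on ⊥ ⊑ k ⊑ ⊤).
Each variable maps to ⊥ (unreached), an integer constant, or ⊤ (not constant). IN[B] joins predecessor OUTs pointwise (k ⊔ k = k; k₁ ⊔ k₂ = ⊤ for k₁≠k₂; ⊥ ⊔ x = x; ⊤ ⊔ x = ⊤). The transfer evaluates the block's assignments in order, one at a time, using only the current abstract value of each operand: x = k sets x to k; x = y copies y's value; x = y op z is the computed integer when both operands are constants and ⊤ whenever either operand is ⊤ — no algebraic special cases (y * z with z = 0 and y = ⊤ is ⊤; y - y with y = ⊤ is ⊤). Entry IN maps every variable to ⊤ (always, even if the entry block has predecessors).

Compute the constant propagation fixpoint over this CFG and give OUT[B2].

Answer: {a: ⊤, b: -3, c: -3, d: ⊤, e: ⊤, f: -4}

Derivation:
Converged values:
  B0:   IN=(all ⊤)   OUT={f:-4; rest ⊤}
  B1:   IN={f:-4; rest ⊤}   OUT={a:6, b:-3, c:-3, f:-4; rest ⊤}
  B2:   IN={a:6, b:-3, c:-3, f:-4; rest ⊤}   OUT={b:-3, c:-3, f:-4; rest ⊤}
  B3:   IN={b:-3, c:-3, f:-4; rest ⊤}   OUT={b:-3, f:-4; rest ⊤}

Merge at B2: IN[B2] = OUT[B1] = {a: 6, b: -3, c: -3, d: ⊤, e: ⊤, f: -4}
Applying B2's transfer function to that IN value gives OUT[B2] (row B2 above).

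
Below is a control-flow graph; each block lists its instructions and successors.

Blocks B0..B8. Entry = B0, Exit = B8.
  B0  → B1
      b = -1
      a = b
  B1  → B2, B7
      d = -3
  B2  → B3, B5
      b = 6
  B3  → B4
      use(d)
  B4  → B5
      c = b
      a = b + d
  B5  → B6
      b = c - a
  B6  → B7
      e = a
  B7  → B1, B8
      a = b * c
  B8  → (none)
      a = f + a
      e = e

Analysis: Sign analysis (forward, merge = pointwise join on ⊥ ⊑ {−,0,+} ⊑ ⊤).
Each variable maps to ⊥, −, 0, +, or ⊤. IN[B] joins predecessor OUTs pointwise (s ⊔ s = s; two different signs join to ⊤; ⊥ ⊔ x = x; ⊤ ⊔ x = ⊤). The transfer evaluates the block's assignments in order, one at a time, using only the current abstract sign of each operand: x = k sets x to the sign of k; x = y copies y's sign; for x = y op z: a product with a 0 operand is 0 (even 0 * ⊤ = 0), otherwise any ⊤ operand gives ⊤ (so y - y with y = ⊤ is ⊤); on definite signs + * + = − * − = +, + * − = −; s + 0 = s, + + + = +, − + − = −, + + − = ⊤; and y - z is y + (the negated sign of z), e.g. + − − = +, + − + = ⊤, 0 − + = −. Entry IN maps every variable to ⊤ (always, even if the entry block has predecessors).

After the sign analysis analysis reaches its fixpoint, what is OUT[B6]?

Per-block solution:
  B0: | IN=(all ⊤) | OUT={a:-, b:-; rest ⊤}
  B1: | IN=(all ⊤) | OUT={d:-; rest ⊤}
  B2: | IN={d:-; rest ⊤} | OUT={b:+, d:-; rest ⊤}
  B3: | IN={b:+, d:-; rest ⊤} | OUT={b:+, d:-; rest ⊤}
  B4: | IN={b:+, d:-; rest ⊤} | OUT={b:+, c:+, d:-; rest ⊤}
  B5: | IN={b:+, d:-; rest ⊤} | OUT={d:-; rest ⊤}
  B6: | IN={d:-; rest ⊤} | OUT={d:-; rest ⊤}
  B7: | IN={d:-; rest ⊤} | OUT={d:-; rest ⊤}
  B8: | IN={d:-; rest ⊤} | OUT={d:-; rest ⊤}

Merge at B6: IN[B6] = OUT[B5] = {a: ⊤, b: ⊤, c: ⊤, d: -, e: ⊤, f: ⊤}
Applying B6's transfer function to that IN value gives OUT[B6] (row B6 above).

Answer: {a: ⊤, b: ⊤, c: ⊤, d: -, e: ⊤, f: ⊤}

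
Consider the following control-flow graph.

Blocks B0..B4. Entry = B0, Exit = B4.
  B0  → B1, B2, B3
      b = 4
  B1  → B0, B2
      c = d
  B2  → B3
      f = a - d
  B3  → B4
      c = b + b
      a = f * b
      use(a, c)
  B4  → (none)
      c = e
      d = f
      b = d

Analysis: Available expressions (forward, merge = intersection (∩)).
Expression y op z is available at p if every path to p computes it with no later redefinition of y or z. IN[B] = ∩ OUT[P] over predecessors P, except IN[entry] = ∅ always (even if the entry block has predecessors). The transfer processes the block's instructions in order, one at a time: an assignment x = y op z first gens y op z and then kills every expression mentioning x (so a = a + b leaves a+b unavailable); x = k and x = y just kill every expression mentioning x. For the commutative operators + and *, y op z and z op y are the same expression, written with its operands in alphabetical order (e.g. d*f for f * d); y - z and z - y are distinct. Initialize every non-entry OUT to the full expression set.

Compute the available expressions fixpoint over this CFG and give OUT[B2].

Answer: {a-d}

Derivation:
Fixpoint table:
  B0: | IN={} | OUT={}
  B1: | IN={} | OUT={}
  B2: | IN={} | OUT={a-d}
  B3: | IN={} | OUT={b*f, b+b}
  B4: | IN={b*f, b+b} | OUT={}

Merge at B2: IN[B2] = OUT[B0] ∩ OUT[B1] = {}
Applying B2's transfer function to that IN value gives OUT[B2] (row B2 above).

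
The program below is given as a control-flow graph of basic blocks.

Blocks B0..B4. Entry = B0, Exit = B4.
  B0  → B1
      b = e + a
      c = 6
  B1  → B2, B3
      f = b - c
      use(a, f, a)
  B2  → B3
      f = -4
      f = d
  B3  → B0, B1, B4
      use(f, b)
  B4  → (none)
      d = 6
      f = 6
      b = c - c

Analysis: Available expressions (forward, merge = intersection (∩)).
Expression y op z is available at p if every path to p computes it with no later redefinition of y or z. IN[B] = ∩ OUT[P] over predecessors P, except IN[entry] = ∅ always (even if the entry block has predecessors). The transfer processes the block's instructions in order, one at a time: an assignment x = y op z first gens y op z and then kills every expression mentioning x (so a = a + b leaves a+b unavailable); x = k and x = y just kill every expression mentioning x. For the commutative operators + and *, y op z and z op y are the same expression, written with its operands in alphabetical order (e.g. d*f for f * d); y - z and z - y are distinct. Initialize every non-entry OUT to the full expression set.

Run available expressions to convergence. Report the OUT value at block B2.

Answer: {a+e, b-c}

Trace:
Converged values:
  B0:   IN={}   OUT={a+e}
  B1:   IN={a+e}   OUT={a+e, b-c}
  B2:   IN={a+e, b-c}   OUT={a+e, b-c}
  B3:   IN={a+e, b-c}   OUT={a+e, b-c}
  B4:   IN={a+e, b-c}   OUT={a+e, c-c}

Merge at B2: IN[B2] = OUT[B1] = {a+e, b-c}
Applying B2's transfer function to that IN value gives OUT[B2] (row B2 above).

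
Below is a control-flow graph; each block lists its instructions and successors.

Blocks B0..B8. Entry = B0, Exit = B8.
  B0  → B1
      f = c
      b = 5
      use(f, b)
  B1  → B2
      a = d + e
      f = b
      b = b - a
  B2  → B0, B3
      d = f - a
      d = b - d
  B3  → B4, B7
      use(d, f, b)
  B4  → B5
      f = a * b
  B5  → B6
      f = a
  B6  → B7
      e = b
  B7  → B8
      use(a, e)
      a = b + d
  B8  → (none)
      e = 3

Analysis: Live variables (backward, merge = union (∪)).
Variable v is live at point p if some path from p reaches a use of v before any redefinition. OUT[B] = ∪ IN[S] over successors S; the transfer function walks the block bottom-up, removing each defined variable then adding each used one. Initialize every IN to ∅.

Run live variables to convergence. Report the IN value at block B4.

Answer: {a, b, d}

Derivation:
Converged values:
  B0: | IN={c, d, e} | OUT={b, c, d, e}
  B1: | IN={b, c, d, e} | OUT={a, b, c, e, f}
  B2: | IN={a, b, c, e, f} | OUT={a, b, c, d, e, f}
  B3: | IN={a, b, d, e, f} | OUT={a, b, d, e}
  B4: | IN={a, b, d} | OUT={a, b, d}
  B5: | IN={a, b, d} | OUT={a, b, d}
  B6: | IN={a, b, d} | OUT={a, b, d, e}
  B7: | IN={a, b, d, e} | OUT={}
  B8: | IN={} | OUT={}

Merge at B4: OUT[B4] = IN[B5] = {a, b, d}
Applying B4's transfer function to that OUT value gives IN[B4] (row B4 above).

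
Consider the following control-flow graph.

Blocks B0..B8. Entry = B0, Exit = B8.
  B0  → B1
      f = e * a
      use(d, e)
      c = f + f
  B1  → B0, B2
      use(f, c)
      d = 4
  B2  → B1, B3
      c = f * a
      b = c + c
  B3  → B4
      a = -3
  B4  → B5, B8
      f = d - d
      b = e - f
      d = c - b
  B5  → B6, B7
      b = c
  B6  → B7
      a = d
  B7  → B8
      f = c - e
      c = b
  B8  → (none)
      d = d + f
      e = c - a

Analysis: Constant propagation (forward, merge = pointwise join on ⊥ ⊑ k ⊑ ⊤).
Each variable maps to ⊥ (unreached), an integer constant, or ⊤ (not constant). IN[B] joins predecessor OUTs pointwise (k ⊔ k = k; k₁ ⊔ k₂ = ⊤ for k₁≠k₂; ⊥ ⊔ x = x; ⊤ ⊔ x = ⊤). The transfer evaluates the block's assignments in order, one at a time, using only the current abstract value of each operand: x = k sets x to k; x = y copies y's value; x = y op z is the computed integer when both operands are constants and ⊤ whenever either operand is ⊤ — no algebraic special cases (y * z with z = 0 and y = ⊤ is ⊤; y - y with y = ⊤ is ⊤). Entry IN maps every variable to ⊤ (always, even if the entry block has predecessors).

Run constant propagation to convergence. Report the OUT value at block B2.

Per-block solution:
  B0: | IN=(all ⊤) | OUT=(all ⊤)
  B1: | IN=(all ⊤) | OUT={d:4; rest ⊤}
  B2: | IN={d:4; rest ⊤} | OUT={d:4; rest ⊤}
  B3: | IN={d:4; rest ⊤} | OUT={a:-3, d:4; rest ⊤}
  B4: | IN={a:-3, d:4; rest ⊤} | OUT={a:-3, f:0; rest ⊤}
  B5: | IN={a:-3, f:0; rest ⊤} | OUT={a:-3, f:0; rest ⊤}
  B6: | IN={a:-3, f:0; rest ⊤} | OUT={f:0; rest ⊤}
  B7: | IN={f:0; rest ⊤} | OUT=(all ⊤)
  B8: | IN=(all ⊤) | OUT=(all ⊤)

Merge at B2: IN[B2] = OUT[B1] = {a: ⊤, b: ⊤, c: ⊤, d: 4, e: ⊤, f: ⊤}
Applying B2's transfer function to that IN value gives OUT[B2] (row B2 above).

Answer: {a: ⊤, b: ⊤, c: ⊤, d: 4, e: ⊤, f: ⊤}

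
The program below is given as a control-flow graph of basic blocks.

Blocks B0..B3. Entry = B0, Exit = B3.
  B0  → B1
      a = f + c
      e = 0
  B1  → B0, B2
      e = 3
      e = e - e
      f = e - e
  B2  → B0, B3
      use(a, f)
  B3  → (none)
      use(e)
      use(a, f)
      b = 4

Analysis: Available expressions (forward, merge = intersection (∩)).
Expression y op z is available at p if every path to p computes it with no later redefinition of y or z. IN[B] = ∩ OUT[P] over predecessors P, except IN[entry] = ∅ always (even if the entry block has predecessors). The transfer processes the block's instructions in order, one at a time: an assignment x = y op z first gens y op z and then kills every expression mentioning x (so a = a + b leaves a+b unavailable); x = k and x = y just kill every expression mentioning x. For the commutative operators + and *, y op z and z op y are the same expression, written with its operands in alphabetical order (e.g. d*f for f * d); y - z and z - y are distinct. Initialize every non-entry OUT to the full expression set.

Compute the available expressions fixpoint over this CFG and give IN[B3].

Answer: {e-e}

Working:
Per-block solution:
  B0: | IN={} | OUT={c+f}
  B1: | IN={c+f} | OUT={e-e}
  B2: | IN={e-e} | OUT={e-e}
  B3: | IN={e-e} | OUT={e-e}

Merge at B3: IN[B3] = OUT[B2] = {e-e}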